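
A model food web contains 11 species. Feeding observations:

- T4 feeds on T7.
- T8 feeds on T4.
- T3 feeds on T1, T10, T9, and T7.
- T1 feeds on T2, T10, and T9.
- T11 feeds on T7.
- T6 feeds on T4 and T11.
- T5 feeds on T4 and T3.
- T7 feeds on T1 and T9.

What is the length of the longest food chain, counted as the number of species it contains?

One longest chain: T10 → T1 → T7 → T4 → T8.
It has 5 species and 4 links.

5 species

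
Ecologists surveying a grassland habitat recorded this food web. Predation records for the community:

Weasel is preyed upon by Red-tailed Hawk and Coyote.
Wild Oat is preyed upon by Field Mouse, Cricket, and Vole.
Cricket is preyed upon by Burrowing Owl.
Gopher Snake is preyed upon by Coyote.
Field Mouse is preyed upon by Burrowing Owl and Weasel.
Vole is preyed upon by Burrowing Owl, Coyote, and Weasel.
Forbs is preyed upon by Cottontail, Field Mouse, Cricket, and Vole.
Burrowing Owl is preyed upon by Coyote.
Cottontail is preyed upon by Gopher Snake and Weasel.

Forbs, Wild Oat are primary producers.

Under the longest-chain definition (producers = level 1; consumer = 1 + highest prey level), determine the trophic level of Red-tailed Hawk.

Forbs is a producer → level 1.
Vole eats Forbs (level 1); other prey at levels: Wild Oat 1 → level 2.
Weasel eats Vole (level 2); other prey at levels: Field Mouse 2, Cottontail 2 → level 3.
Red-tailed Hawk eats Weasel → level 4.

Trophic level 4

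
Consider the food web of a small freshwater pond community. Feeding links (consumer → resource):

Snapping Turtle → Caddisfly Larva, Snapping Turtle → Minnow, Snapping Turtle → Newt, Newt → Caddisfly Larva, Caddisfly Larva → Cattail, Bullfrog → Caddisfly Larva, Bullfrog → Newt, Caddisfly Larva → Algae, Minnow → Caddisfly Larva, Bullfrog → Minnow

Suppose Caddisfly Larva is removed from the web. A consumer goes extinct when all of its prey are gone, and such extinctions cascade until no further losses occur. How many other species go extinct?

Remove Caddisfly Larva.
Round 1: Newt (all prey gone), Minnow (all prey gone) → extinct.
Round 2: Bullfrog (all prey gone), Snapping Turtle (all prey gone) → extinct.
No further losses. Total secondary extinctions: 4.

4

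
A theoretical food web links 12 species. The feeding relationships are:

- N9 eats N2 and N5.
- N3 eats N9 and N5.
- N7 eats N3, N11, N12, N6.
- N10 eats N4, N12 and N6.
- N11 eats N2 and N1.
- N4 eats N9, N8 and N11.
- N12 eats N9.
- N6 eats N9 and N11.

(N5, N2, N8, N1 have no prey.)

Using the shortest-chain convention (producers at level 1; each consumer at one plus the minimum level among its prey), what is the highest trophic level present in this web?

3

Producers (level 1): N5, N2, N8, N1.
Following each consumer down to its lowest-level prey: N8 → N4 → N10 (levels 1 through 3).
All prey of N10 (N4 2, N12 3, N6 3) are at level 2 or above, so N10 is at level 1 + 2 = 3.
Every consumer has at least one prey at level 2 or below, so none exceeds level 3.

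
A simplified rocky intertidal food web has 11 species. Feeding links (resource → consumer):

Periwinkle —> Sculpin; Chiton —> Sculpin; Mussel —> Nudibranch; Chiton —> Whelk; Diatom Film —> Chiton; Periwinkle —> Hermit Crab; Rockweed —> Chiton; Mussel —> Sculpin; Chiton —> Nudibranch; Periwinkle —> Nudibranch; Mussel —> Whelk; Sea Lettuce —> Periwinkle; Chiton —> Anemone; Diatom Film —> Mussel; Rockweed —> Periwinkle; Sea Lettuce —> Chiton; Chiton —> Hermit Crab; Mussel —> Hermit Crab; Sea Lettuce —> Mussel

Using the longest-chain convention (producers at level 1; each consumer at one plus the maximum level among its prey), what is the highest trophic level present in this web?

Producers (level 1): Diatom Film, Rockweed, Sea Lettuce.
Diatom Film → Chiton → Nudibranch gives Nudibranch level 3.
No species has a prey at level 3, so no species reaches level 4.

3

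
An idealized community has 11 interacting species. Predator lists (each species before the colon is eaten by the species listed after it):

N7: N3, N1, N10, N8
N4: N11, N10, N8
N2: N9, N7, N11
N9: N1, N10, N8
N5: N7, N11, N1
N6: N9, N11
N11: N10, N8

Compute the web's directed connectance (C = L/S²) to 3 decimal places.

C = 0.165

The web has S = 11 species and L = 20 feeding links.
C = L / S² = 20 / 121 = 0.1653 ≈ 0.165.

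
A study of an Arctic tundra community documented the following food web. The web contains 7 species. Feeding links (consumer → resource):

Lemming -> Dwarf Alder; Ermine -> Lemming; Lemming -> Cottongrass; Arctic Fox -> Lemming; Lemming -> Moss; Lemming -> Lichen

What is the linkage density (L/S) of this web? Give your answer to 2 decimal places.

L/S = 0.86

There are L = 6 links among S = 7 species.
L/S = 6/7 = 0.8571 ≈ 0.86.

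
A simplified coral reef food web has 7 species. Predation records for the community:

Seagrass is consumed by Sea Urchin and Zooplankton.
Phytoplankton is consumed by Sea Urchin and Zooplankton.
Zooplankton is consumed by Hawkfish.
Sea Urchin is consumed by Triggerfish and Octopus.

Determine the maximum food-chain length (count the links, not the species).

One longest chain: Seagrass → Sea Urchin → Triggerfish.
It has 3 species and 2 links.

2 links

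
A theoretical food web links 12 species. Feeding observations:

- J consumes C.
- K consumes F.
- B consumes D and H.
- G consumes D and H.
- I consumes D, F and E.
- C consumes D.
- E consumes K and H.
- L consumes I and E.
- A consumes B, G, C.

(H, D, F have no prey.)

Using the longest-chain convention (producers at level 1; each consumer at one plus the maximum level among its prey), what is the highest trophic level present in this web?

5

Producers (level 1): H, D, F.
F → K → E → I → L gives L level 5.
No species has a prey at level 5, so no species reaches level 6.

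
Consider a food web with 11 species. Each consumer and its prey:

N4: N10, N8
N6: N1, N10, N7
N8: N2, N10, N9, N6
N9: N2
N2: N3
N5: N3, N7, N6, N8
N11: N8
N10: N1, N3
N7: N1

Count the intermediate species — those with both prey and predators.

6

Intermediate species (has both prey and predators): N2, N10, N7, N9, N6, N8.
Count: 6.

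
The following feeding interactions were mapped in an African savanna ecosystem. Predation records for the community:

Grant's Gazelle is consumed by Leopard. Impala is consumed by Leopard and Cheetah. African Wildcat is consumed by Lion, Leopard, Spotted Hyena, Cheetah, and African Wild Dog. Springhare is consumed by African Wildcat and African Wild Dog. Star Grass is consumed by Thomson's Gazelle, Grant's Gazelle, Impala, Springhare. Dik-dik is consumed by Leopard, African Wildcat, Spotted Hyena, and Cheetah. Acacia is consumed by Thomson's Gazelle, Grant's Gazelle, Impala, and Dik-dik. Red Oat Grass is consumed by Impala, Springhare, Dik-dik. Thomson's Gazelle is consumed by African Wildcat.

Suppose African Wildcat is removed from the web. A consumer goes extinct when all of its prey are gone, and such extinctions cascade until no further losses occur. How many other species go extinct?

Remove African Wildcat.
Round 1: Lion (all prey gone) → extinct.
No further losses. Total secondary extinctions: 1.

1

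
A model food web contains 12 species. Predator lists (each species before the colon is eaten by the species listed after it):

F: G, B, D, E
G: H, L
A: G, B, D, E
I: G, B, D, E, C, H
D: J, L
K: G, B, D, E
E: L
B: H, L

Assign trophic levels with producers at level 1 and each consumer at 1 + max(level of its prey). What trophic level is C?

Trophic level 2

I is a producer → level 1.
C eats I → level 2.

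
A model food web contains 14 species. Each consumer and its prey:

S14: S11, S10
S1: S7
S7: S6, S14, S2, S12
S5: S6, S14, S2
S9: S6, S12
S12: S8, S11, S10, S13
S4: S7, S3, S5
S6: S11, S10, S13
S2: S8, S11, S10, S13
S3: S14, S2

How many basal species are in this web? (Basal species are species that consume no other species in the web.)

4

Basal species (no prey listed): S8, S11, S10, S13.
Count: 4.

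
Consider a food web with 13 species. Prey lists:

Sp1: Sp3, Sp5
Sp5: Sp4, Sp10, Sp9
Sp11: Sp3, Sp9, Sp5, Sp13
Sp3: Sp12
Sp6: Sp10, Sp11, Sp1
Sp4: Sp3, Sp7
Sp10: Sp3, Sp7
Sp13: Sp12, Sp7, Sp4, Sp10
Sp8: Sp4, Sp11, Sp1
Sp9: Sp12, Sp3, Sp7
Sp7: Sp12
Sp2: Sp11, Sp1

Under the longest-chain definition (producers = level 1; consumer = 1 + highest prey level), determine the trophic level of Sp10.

Trophic level 3

Sp12 is a producer → level 1.
Sp3 eats Sp12 → level 2.
Sp10 eats Sp3 (level 2); other prey at levels: Sp7 2 → level 3.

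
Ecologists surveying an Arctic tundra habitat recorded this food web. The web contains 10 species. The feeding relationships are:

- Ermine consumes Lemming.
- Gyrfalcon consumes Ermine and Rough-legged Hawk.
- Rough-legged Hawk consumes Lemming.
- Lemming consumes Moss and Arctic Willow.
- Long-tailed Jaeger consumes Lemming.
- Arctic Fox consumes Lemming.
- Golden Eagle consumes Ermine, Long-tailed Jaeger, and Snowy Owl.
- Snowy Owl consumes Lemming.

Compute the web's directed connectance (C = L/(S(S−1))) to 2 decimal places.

C = 0.13

The web has S = 10 species and L = 12 feeding links.
C = L / (S(S−1)) = 12 / 90 = 0.1333 ≈ 0.13.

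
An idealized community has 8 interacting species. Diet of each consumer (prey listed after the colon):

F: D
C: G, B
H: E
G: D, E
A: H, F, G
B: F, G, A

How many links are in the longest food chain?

One longest chain: E → H → A → B → C.
It has 5 species and 4 links.

4 links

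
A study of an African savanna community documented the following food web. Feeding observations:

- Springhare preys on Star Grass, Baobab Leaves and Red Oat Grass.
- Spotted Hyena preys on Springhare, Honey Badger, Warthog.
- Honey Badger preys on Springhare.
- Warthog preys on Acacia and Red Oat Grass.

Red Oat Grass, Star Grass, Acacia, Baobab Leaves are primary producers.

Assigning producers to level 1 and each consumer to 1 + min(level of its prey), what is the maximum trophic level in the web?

3

Producers (level 1): Red Oat Grass, Star Grass, Acacia, Baobab Leaves.
Following each consumer down to its lowest-level prey: Red Oat Grass → Springhare → Honey Badger (levels 1 through 3).
All prey of Honey Badger (Springhare 2) are at level 2 or above, so Honey Badger is at level 1 + 2 = 3.
Every consumer has at least one prey at level 2 or below, so none exceeds level 3.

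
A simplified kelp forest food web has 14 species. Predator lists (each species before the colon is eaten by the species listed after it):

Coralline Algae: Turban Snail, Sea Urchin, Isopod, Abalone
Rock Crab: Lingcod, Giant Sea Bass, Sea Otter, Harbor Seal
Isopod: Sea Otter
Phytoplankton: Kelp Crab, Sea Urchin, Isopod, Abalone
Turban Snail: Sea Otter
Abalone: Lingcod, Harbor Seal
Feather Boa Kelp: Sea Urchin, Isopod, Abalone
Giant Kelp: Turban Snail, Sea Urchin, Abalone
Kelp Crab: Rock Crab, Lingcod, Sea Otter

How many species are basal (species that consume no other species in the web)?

4

Basal species (no prey listed): Coralline Algae, Phytoplankton, Feather Boa Kelp, Giant Kelp.
Count: 4.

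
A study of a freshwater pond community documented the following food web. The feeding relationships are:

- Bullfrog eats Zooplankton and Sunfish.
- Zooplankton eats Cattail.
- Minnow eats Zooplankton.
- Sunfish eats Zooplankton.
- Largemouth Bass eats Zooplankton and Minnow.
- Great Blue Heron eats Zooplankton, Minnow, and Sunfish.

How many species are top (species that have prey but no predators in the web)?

3

Top species (has prey, but nothing eats it): Bullfrog, Great Blue Heron, Largemouth Bass.
Count: 3.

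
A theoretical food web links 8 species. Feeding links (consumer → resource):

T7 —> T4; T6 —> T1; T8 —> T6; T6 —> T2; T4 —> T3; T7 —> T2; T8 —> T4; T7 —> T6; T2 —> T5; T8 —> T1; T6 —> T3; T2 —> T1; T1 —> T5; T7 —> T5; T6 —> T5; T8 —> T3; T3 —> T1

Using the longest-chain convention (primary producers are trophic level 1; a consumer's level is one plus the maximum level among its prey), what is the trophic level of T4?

T5 is a producer → level 1.
T1 eats T5 → level 2.
T3 eats T1 → level 3.
T4 eats T3 → level 4.

Trophic level 4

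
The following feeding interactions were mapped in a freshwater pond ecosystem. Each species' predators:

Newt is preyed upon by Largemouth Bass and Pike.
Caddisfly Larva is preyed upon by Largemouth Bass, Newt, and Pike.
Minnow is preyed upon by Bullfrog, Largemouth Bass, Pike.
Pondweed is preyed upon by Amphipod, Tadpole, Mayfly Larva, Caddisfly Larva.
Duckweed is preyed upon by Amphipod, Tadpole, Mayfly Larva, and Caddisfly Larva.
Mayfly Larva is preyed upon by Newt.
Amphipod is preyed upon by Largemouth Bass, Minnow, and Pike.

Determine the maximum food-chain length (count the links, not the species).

One longest chain: Pondweed → Amphipod → Minnow → Bullfrog.
It has 4 species and 3 links.

3 links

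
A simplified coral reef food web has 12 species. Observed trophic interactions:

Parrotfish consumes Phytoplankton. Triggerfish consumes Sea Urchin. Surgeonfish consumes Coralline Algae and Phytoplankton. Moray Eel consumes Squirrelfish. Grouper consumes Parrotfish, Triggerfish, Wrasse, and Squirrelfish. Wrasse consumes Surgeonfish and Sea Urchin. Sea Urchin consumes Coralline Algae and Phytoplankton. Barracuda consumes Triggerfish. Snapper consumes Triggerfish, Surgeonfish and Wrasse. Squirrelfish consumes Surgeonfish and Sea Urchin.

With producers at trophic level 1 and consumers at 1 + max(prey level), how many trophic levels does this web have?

4

Producers (level 1): Coralline Algae, Phytoplankton.
Coralline Algae → Sea Urchin → Triggerfish → Grouper gives Grouper level 4.
No species has a prey at level 4, so no species reaches level 5.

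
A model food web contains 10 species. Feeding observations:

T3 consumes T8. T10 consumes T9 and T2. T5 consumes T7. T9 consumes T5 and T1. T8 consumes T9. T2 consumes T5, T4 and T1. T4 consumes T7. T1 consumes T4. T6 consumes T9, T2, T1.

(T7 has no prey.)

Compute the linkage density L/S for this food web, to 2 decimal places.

L/S = 1.50

There are L = 15 links among S = 10 species.
L/S = 15/10 = 1.5000 ≈ 1.50.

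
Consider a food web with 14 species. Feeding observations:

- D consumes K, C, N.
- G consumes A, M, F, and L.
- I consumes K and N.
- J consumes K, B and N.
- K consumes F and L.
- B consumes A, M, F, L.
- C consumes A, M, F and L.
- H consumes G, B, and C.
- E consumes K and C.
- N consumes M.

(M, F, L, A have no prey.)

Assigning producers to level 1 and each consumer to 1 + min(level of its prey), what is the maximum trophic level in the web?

3

Producers (level 1): M, F, L, A.
Following each consumer down to its lowest-level prey: M → C → D (levels 1 through 3).
All prey of D (C 2, K 2, N 2) are at level 2 or above, so D is at level 1 + 2 = 3.
Every consumer has at least one prey at level 2 or below, so none exceeds level 3.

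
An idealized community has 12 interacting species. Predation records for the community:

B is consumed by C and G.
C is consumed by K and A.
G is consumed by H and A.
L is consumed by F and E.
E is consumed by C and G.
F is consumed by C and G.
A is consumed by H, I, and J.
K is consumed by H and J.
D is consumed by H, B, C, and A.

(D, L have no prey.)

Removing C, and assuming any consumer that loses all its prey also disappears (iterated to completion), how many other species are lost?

1

Remove C.
Round 1: K (all prey gone) → extinct.
No further losses. Total secondary extinctions: 1.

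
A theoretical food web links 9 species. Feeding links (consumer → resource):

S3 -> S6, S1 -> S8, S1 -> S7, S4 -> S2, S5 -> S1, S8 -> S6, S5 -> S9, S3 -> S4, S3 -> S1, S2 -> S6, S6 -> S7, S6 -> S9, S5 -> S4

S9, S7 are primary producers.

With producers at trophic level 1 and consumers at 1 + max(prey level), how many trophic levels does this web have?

5

Producers (level 1): S9, S7.
S9 → S6 → S2 → S4 → S3 gives S3 level 5.
No species has a prey at level 5, so no species reaches level 6.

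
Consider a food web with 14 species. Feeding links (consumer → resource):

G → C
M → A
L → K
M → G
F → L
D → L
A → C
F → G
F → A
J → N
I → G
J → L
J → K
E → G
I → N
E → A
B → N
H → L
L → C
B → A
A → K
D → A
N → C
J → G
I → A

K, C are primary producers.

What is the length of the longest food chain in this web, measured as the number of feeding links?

2 links

One longest chain: K → A → E.
It has 3 species and 2 links.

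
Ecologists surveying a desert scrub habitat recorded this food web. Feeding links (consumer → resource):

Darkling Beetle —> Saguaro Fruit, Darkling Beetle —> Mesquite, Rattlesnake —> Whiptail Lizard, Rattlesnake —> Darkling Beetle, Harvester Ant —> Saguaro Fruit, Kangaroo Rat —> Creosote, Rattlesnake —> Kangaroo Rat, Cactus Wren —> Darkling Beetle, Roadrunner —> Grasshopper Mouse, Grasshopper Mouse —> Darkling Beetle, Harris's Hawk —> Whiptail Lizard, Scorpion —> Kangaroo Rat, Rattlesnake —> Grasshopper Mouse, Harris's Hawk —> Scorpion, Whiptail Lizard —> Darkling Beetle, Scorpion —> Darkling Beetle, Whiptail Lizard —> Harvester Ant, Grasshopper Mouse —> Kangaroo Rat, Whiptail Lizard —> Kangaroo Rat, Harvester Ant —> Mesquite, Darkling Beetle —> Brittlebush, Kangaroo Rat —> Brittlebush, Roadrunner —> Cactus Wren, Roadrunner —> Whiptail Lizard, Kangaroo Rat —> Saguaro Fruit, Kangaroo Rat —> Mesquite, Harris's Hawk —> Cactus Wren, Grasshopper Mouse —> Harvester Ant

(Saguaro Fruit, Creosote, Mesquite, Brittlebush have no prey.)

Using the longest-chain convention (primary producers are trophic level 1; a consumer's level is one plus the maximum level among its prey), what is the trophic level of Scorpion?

Trophic level 3

Saguaro Fruit is a producer → level 1.
Darkling Beetle eats Saguaro Fruit (level 1); other prey at levels: Mesquite 1, Brittlebush 1 → level 2.
Scorpion eats Darkling Beetle (level 2); other prey at levels: Kangaroo Rat 2 → level 3.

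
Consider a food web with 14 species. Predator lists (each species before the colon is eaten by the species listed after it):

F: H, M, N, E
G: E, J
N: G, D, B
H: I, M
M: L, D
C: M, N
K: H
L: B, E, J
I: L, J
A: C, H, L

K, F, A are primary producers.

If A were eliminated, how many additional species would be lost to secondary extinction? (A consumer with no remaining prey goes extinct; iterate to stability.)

1

Remove A.
Round 1: C (all prey gone) → extinct.
No further losses. Total secondary extinctions: 1.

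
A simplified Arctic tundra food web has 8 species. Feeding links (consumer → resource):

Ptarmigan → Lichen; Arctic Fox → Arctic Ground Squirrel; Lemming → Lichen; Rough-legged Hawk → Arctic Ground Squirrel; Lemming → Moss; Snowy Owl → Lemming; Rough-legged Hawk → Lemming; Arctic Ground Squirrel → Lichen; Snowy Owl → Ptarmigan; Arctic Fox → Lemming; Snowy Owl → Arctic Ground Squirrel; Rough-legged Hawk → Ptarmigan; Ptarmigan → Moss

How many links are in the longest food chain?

One longest chain: Lichen → Arctic Ground Squirrel → Snowy Owl.
It has 3 species and 2 links.

2 links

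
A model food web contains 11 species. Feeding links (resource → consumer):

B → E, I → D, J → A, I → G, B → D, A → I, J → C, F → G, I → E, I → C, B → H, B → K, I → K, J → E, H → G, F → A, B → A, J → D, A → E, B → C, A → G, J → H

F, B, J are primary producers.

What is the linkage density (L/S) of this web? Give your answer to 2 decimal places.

There are L = 22 links among S = 11 species.
L/S = 22/11 = 2.0000 ≈ 2.00.

L/S = 2.00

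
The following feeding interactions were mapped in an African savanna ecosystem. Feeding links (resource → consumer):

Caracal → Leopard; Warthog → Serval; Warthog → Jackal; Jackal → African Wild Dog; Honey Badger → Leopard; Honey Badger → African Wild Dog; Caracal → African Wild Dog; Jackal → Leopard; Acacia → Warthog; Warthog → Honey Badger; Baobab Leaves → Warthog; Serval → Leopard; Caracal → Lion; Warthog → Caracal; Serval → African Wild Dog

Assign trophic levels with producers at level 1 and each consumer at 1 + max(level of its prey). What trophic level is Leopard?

Acacia is a producer → level 1.
Warthog eats Acacia (level 1); other prey at levels: Baobab Leaves 1 → level 2.
Serval eats Warthog → level 3.
Leopard eats Serval (level 3); other prey at levels: Caracal 3, Jackal 3, Honey Badger 3 → level 4.

Trophic level 4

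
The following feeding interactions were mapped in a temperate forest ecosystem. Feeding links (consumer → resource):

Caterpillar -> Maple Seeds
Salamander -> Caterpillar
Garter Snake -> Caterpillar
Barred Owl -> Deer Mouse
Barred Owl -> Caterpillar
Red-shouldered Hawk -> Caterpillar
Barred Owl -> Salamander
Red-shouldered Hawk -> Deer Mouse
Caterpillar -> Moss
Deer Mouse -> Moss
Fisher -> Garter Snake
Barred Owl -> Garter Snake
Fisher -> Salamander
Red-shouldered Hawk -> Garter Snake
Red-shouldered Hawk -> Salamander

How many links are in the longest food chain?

One longest chain: Maple Seeds → Caterpillar → Garter Snake → Red-shouldered Hawk.
It has 4 species and 3 links.

3 links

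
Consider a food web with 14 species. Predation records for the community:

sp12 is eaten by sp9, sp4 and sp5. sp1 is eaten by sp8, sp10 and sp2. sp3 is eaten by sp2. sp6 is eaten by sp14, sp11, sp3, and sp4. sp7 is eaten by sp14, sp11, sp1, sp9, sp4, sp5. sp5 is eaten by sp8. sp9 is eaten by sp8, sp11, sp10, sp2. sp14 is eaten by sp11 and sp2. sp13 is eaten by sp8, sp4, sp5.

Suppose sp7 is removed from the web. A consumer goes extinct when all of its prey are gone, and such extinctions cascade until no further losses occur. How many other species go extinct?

1

Remove sp7.
Round 1: sp1 (all prey gone) → extinct.
No further losses. Total secondary extinctions: 1.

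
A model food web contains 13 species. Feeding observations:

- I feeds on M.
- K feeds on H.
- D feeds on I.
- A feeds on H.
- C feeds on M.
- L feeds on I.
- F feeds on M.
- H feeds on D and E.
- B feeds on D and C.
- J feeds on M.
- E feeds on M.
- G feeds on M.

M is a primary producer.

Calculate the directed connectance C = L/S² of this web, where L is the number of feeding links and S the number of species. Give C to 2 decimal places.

C = 0.08

The web has S = 13 species and L = 14 feeding links.
C = L / S² = 14 / 169 = 0.0828 ≈ 0.08.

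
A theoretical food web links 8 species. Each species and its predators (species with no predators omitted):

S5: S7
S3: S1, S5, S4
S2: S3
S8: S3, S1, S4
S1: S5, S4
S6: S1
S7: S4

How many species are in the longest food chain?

6 species

One longest chain: S2 → S3 → S1 → S5 → S7 → S4.
It has 6 species and 5 links.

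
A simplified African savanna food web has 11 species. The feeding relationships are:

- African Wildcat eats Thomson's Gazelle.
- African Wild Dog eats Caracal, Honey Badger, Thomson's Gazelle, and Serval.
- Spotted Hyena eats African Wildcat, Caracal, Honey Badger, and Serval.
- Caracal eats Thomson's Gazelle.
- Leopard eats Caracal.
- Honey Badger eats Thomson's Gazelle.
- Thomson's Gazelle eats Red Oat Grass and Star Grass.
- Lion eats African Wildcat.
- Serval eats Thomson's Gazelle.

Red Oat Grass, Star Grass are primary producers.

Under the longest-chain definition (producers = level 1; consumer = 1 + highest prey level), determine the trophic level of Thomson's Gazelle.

Red Oat Grass is a producer → level 1.
Thomson's Gazelle eats Red Oat Grass (level 1); other prey at levels: Star Grass 1 → level 2.

Trophic level 2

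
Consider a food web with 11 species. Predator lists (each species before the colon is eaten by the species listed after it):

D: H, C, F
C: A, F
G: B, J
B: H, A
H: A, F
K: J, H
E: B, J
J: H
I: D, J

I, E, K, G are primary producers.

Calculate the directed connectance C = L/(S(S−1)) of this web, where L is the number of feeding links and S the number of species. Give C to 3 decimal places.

C = 0.164

The web has S = 11 species and L = 18 feeding links.
C = L / (S(S−1)) = 18 / 110 = 0.1636 ≈ 0.164.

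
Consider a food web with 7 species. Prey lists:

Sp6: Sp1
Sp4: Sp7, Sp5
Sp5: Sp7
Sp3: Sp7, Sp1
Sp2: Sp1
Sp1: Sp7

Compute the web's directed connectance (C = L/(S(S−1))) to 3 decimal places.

C = 0.190

The web has S = 7 species and L = 8 feeding links.
C = L / (S(S−1)) = 8 / 42 = 0.1905 ≈ 0.190.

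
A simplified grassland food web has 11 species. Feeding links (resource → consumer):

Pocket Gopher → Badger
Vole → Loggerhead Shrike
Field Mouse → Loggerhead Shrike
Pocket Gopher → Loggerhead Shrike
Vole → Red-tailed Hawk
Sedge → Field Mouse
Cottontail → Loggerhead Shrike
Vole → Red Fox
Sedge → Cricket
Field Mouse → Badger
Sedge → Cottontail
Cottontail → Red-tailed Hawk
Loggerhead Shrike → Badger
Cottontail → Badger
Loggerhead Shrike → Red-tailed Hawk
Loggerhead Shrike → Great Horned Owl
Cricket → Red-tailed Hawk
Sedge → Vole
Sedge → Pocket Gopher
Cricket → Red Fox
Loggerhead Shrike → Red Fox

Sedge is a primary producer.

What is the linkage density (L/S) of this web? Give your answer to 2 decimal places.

There are L = 21 links among S = 11 species.
L/S = 21/11 = 1.9091 ≈ 1.91.

L/S = 1.91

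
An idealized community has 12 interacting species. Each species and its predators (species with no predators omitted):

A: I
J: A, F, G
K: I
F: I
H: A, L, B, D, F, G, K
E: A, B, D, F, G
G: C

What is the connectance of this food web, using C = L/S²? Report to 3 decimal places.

C = 0.132

The web has S = 12 species and L = 19 feeding links.
C = L / S² = 19 / 144 = 0.1319 ≈ 0.132.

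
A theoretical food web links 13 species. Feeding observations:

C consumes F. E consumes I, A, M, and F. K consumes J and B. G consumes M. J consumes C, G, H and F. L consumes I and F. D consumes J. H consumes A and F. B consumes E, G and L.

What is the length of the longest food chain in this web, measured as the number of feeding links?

One longest chain: M → G → J → D.
It has 4 species and 3 links.

3 links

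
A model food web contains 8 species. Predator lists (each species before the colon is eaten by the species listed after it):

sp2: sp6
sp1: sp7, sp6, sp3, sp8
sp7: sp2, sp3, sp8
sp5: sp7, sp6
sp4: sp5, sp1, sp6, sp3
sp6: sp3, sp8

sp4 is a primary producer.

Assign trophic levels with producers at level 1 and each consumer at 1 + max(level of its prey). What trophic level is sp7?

sp4 is a producer → level 1.
sp5 eats sp4 → level 2.
sp7 eats sp5 (level 2); other prey at levels: sp1 2 → level 3.

Trophic level 3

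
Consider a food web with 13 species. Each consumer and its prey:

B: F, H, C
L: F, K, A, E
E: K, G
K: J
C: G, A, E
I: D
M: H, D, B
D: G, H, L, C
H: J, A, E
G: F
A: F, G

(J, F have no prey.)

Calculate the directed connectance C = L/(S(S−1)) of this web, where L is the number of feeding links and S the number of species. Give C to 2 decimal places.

The web has S = 13 species and L = 27 feeding links.
C = L / (S(S−1)) = 27 / 156 = 0.1731 ≈ 0.17.

C = 0.17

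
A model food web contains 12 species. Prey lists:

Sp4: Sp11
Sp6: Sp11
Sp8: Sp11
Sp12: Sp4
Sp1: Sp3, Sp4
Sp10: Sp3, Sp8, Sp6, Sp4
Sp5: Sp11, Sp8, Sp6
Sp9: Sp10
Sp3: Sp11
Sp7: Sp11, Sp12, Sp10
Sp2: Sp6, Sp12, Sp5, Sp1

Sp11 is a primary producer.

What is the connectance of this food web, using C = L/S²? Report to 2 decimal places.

The web has S = 12 species and L = 22 feeding links.
C = L / S² = 22 / 144 = 0.1528 ≈ 0.15.

C = 0.15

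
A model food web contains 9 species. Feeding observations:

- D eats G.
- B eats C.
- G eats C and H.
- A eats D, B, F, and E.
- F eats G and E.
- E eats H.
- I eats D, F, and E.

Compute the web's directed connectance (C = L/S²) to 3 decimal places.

C = 0.173

The web has S = 9 species and L = 14 feeding links.
C = L / S² = 14 / 81 = 0.1728 ≈ 0.173.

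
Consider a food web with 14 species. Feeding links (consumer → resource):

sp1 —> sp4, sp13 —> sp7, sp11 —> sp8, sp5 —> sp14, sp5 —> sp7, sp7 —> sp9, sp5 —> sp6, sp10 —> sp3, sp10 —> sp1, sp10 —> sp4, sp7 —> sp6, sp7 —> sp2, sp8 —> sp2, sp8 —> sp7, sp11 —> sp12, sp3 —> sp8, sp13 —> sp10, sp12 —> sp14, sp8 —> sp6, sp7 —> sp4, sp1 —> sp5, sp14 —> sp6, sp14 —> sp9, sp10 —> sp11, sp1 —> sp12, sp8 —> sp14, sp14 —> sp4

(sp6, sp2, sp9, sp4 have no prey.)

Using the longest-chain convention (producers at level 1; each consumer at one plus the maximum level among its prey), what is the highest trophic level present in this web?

6

Producers (level 1): sp6, sp2, sp9, sp4.
sp6 → sp14 → sp8 → sp11 → sp10 → sp13 gives sp13 level 6.
No species has a prey at level 6, so no species reaches level 7.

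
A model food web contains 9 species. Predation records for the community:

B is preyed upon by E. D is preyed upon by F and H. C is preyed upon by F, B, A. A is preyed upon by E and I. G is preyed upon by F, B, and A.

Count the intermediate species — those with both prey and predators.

Intermediate species (has both prey and predators): B, A.
Count: 2.

2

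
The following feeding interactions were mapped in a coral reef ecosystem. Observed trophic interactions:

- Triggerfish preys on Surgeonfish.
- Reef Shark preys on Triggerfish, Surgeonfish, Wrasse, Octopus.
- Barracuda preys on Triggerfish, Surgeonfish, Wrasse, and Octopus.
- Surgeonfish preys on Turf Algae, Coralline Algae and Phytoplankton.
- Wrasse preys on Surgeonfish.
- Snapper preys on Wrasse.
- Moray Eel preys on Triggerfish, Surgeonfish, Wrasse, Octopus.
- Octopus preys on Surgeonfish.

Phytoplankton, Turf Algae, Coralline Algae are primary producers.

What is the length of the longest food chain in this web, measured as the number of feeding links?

3 links

One longest chain: Phytoplankton → Surgeonfish → Triggerfish → Barracuda.
It has 4 species and 3 links.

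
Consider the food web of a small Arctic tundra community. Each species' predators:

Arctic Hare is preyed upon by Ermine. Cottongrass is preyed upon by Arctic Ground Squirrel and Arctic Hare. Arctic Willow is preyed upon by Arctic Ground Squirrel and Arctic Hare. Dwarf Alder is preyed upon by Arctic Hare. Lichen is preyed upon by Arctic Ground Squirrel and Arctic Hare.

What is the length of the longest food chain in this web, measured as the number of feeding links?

One longest chain: Lichen → Arctic Hare → Ermine.
It has 3 species and 2 links.

2 links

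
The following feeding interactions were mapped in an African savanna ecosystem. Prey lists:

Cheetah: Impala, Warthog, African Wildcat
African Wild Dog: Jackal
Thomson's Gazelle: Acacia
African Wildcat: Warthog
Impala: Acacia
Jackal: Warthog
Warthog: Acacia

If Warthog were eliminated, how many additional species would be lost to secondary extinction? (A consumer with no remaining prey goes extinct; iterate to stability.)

3

Remove Warthog.
Round 1: African Wildcat (all prey gone), Jackal (all prey gone) → extinct.
Round 2: African Wild Dog (all prey gone) → extinct.
No further losses. Total secondary extinctions: 3.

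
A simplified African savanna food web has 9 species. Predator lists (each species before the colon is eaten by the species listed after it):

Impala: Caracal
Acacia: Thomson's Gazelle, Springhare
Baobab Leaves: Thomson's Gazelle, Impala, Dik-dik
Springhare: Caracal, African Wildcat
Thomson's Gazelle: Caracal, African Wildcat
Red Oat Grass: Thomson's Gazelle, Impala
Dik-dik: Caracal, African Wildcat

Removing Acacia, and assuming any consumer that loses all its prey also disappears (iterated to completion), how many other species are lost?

Remove Acacia.
Round 1: Springhare (all prey gone) → extinct.
No further losses. Total secondary extinctions: 1.

1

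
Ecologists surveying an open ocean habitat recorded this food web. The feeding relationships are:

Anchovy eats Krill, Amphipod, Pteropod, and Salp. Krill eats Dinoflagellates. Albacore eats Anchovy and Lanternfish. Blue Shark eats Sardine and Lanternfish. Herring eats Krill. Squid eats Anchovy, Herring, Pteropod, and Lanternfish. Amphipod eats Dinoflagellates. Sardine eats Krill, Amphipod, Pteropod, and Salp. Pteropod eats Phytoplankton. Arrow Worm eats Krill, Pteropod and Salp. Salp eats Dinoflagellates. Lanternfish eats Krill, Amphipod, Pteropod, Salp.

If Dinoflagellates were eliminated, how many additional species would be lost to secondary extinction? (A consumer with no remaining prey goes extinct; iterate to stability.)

Remove Dinoflagellates.
Round 1: Krill (all prey gone), Amphipod (all prey gone), Salp (all prey gone) → extinct.
Round 2: Herring (all prey gone) → extinct.
No further losses. Total secondary extinctions: 4.

4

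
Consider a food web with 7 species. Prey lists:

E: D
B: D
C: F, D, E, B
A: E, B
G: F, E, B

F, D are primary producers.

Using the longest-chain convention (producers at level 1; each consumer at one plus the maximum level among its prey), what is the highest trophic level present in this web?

Producers (level 1): F, D.
D → E → A gives A level 3.
No species has a prey at level 3, so no species reaches level 4.

3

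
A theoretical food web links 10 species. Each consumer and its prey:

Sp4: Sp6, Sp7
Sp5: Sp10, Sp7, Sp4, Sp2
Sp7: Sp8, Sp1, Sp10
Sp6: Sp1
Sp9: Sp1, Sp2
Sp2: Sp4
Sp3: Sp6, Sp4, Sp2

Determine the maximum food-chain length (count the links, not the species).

4 links

One longest chain: Sp1 → Sp6 → Sp4 → Sp2 → Sp9.
It has 5 species and 4 links.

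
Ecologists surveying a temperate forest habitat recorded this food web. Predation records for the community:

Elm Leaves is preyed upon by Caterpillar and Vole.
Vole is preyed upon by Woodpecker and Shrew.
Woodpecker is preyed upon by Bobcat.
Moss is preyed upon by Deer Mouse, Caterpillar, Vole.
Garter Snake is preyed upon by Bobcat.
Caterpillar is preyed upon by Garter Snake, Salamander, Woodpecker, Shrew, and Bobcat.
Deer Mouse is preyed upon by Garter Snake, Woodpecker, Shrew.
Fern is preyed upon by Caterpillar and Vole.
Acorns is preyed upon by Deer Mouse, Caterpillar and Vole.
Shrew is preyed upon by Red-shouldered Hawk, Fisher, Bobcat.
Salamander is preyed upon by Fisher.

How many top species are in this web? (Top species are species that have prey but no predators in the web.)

3

Top species (has prey, but nothing eats it): Fisher, Bobcat, Red-shouldered Hawk.
Count: 3.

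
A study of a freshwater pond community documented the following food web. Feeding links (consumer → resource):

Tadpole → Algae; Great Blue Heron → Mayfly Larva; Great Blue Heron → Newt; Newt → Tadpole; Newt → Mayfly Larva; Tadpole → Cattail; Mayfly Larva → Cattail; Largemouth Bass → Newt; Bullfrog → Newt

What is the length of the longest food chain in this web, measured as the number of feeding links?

3 links

One longest chain: Cattail → Mayfly Larva → Newt → Bullfrog.
It has 4 species and 3 links.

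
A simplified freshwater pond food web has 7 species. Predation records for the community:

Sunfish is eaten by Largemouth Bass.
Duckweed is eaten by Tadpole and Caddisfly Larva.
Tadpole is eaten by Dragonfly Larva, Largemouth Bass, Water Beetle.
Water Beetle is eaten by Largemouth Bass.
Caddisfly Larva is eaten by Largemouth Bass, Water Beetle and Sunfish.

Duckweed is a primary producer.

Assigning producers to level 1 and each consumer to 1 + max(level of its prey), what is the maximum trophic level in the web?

4

Producers (level 1): Duckweed.
Duckweed → Tadpole → Water Beetle → Largemouth Bass gives Largemouth Bass level 4.
No species has a prey at level 4, so no species reaches level 5.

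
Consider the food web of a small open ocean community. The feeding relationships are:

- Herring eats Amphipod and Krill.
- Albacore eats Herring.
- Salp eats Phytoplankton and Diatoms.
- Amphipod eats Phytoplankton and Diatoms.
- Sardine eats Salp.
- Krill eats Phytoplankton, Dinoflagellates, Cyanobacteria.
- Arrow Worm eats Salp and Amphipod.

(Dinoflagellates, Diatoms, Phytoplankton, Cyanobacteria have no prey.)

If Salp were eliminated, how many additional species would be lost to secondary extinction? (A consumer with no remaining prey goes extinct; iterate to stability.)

Remove Salp.
Round 1: Sardine (all prey gone) → extinct.
No further losses. Total secondary extinctions: 1.

1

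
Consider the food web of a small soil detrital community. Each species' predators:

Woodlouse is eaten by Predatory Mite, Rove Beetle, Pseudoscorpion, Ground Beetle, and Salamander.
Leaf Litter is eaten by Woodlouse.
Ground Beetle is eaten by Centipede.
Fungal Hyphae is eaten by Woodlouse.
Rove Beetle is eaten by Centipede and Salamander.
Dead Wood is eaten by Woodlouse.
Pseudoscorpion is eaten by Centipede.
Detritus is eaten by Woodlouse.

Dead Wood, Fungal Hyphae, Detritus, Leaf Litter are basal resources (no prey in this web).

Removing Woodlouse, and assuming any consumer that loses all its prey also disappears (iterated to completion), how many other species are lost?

Remove Woodlouse.
Round 1: Ground Beetle (all prey gone), Predatory Mite (all prey gone), Rove Beetle (all prey gone), Pseudoscorpion (all prey gone) → extinct.
Round 2: Centipede (all prey gone), Salamander (all prey gone) → extinct.
No further losses. Total secondary extinctions: 6.

6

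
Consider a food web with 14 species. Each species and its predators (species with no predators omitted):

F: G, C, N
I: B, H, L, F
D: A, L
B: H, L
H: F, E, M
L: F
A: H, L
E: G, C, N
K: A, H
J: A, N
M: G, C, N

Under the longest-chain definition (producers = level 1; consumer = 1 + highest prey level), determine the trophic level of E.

I is a producer → level 1.
B eats I → level 2.
H eats B (level 2); other prey at levels: I 1, K 1, A 2 → level 3.
E eats H → level 4.

Trophic level 4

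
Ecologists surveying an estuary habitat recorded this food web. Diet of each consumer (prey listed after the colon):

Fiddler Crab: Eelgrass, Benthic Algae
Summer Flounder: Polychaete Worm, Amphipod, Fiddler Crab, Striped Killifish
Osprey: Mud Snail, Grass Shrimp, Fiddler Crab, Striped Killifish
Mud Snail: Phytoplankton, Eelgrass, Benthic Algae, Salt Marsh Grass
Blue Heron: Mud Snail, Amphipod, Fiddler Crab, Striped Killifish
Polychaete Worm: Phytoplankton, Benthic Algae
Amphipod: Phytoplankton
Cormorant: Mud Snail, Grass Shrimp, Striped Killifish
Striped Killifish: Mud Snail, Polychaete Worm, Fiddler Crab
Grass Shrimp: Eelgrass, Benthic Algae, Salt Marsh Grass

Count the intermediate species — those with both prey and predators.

6

Intermediate species (has both prey and predators): Mud Snail, Polychaete Worm, Amphipod, Grass Shrimp, Fiddler Crab, Striped Killifish.
Count: 6.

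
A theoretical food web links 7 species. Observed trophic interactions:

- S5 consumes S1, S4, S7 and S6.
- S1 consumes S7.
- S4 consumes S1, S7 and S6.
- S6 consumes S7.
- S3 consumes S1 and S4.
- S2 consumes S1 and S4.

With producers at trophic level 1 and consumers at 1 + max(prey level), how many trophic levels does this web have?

4

Producers (level 1): S7.
S7 → S1 → S4 → S3 gives S3 level 4.
No species has a prey at level 4, so no species reaches level 5.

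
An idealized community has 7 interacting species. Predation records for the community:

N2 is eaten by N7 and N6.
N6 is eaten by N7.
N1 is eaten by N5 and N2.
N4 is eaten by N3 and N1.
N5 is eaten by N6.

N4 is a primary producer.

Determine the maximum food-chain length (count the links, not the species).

One longest chain: N4 → N1 → N2 → N6 → N7.
It has 5 species and 4 links.

4 links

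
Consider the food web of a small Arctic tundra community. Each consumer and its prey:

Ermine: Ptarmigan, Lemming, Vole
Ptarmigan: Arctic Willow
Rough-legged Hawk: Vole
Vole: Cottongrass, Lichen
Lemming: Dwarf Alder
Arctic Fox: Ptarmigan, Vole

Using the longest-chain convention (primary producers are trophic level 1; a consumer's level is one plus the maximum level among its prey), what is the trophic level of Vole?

Cottongrass is a producer → level 1.
Vole eats Cottongrass (level 1); other prey at levels: Lichen 1 → level 2.

Trophic level 2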